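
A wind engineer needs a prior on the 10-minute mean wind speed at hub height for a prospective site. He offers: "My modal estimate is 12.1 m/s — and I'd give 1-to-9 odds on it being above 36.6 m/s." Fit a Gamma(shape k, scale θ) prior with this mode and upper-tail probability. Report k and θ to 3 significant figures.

Gamma(k,θ) with k>1 has mode (k−1)θ, so θ = 12.1/(k−1).
Need P(X < 36.6) = 0.9 with θ tied to k this way. Start at k = 2, θ = 12.1: P(X<36.6) ≈ 0.805.
Too low — raise k to concentrate. Iterating converges to k ≈ 2.55.
Then θ = 12.1/(2.55−1) ≈ 7.8.

k ≈ 2.55, θ ≈ 7.8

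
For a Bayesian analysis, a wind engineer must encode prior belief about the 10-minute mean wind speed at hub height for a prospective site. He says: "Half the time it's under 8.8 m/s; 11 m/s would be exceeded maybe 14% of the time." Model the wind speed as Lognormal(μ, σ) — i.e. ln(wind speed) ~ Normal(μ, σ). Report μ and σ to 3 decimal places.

If T ~ Lognormal(μ,σ) then ln T ~ Normal(μ,σ), so the p-quantile of ln T is μ + z_p·σ.
ln(8.8) = 2.175 and ln(11) = 2.398; z_{0.5} = 0, z_{0.86} = 1.08.
σ = (2.398 − 2.175)/(1.08 − (0)) = 0.207.
μ = 2.175 − (0)·0.207 = 2.175.

μ ≈ 2.175, σ ≈ 0.207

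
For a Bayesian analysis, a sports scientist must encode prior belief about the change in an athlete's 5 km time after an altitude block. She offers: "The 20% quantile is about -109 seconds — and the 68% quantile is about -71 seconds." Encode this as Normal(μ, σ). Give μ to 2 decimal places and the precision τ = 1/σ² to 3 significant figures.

μ = -84.57, τ = 0.00119

The p-quantile of Normal(μ,σ) is μ + z_p·σ, with z_{0.2} = -0.8416 and z_{0.68} = 0.4677.
Eliminate σ: μ = (z₂·x₁ − z₁·x₂)/(z₂ − z₁) = (0.4677·-109 − (-0.8416)·-71)/1.309 = -84.57.
Then σ = (x₂ − x₁)/(z₂ − z₁) = (-71 − -109)/1.309 = 29.02.
Precision τ = 1/σ² = 1/29.02² = 0.00119.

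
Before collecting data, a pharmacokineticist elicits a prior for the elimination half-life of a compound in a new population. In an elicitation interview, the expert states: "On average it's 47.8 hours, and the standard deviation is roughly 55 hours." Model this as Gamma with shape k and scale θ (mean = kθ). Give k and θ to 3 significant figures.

k ≈ 0.755, θ ≈ 63.3

For Gamma(k, scale θ): mean = kθ, variance = kθ², so CV = 1/√k.
CV = SD/mean = 55/47.8 = 1.151, hence k = 1/CV² = 0.755.
Then θ = mean/k = 47.8/0.755 = 63.3.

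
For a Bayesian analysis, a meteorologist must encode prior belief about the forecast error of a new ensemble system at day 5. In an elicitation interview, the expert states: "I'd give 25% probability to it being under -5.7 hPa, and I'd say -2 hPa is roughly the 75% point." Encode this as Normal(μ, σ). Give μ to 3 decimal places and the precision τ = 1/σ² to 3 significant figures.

μ = -3.850, τ = 0.133

The p-quantile of Normal(μ,σ) is μ + z_p·σ, with z_{0.25} = -0.6745 and z_{0.75} = 0.6745.
Eliminate σ: μ = (z₂·x₁ − z₁·x₂)/(z₂ − z₁) = (0.6745·-5.7 − (-0.6745)·-2)/1.349 = -3.850.
Then σ = (x₂ − x₁)/(z₂ − z₁) = (-2 − -5.7)/1.349 = 2.743.
Precision τ = 1/σ² = 1/2.743² = 0.133.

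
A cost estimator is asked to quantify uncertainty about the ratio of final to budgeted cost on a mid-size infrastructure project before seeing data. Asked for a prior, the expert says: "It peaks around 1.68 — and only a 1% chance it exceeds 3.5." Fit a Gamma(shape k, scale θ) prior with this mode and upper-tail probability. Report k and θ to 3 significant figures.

k ≈ 10, θ ≈ 0.186

Gamma(k,θ) with k>1 has mode (k−1)θ, so θ = 1.68/(k−1).
Need P(X < 3.5) = 0.99 with θ tied to k this way. Start at k = 2, θ = 1.68: P(X<3.5) ≈ 0.616.
Too low — raise k to concentrate. Iterating converges to k ≈ 10.
Then θ = 1.68/(10−1) ≈ 0.186.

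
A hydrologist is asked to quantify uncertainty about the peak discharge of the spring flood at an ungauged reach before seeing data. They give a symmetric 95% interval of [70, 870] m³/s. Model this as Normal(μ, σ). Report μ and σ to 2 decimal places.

μ = 470.00, σ = 204.09

A symmetric 95% interval runs μ ± z·σ with z = 1.96.
Half-width = 400, so σ = 400/1.96 = 204.09.
μ is the interval midpoint, 470.00.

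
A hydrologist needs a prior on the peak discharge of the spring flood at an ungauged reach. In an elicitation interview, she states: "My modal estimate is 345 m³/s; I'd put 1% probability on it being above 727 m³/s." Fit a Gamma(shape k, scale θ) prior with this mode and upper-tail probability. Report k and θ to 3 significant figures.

Gamma(k,θ) with k>1 has mode (k−1)θ, so θ = 345/(k−1).
Need P(X < 727) = 0.99 with θ tied to k this way. Start at k = 2, θ = 345: P(X<727) ≈ 0.622.
Too low — raise k to concentrate. Iterating converges to k ≈ 9.75.
Then θ = 345/(9.75−1) ≈ 39.4.

k ≈ 9.75, θ ≈ 39.4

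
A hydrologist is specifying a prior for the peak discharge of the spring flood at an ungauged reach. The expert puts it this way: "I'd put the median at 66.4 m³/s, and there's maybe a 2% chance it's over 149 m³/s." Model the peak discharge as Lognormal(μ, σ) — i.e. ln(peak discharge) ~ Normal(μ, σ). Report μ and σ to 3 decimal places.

If T ~ Lognormal(μ,σ) then ln T ~ Normal(μ,σ), so the p-quantile of ln T is μ + z_p·σ.
ln(66.4) = 4.196 and ln(149) = 5.004; z_{0.5} = 0, z_{0.98} = 2.054.
σ = (5.004 − 4.196)/(2.054 − (0)) = 0.394.
μ = 4.196 − (0)·0.394 = 4.196.

μ ≈ 4.196, σ ≈ 0.394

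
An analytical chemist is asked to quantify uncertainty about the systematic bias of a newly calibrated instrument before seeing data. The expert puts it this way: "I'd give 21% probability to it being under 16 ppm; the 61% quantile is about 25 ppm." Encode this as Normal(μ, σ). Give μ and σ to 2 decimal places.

μ = 22.68, σ = 8.29

For Normal(μ,σ), the p-quantile is μ + z_p·σ. Here z_{0.21} = -0.8064, z_{0.61} = 0.2793.
So 16 = μ − 0.8064σ and 25 = μ + 0.2793σ.
Subtracting: σ = (25 − 16)/(0.2793 − (-0.8064)) = 8.29.
Then μ = 16 − (-0.8064)·8.29 = 22.68.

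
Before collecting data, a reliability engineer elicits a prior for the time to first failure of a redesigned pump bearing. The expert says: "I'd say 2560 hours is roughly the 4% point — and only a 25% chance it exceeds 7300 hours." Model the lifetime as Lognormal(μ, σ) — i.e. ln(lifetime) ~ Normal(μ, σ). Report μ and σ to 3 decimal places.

If T ~ Lognormal(μ,σ) then ln T ~ Normal(μ,σ), so the p-quantile of ln T is μ + z_p·σ.
ln(2560) = 7.848 and ln(7300) = 8.896; z_{0.04} = -1.751, z_{0.75} = 0.6745.
σ = (8.896 − 7.848)/(0.6745 − (-1.751)) = 0.432.
μ = 7.848 − (-1.751)·0.432 = 8.604.

μ ≈ 8.604, σ ≈ 0.432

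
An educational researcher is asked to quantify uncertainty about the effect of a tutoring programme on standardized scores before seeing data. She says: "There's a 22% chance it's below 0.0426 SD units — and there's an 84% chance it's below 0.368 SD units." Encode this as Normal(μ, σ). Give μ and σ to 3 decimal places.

For Normal(μ,σ), the p-quantile is μ + z_p·σ. Here z_{0.22} = -0.7722, z_{0.84} = 0.9945.
So 0.0426 = μ − 0.7722σ and 0.368 = μ + 0.9945σ.
Subtracting: σ = (0.368 − 0.0426)/(0.9945 − (-0.7722)) = 0.184.
Then μ = 0.0426 − (-0.7722)·0.184 = 0.185.

μ = 0.185, σ = 0.184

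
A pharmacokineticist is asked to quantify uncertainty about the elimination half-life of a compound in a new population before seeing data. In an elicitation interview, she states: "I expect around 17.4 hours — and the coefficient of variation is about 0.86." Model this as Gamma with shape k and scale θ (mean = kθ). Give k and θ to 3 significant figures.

For Gamma(k, scale θ): mean = kθ, variance = kθ², so CV = 1/√k.
CV = 0.86, hence k = 1/CV² = 1.35.
Then θ = mean/k = 17.4/1.35 = 12.9.

k ≈ 1.35, θ ≈ 12.9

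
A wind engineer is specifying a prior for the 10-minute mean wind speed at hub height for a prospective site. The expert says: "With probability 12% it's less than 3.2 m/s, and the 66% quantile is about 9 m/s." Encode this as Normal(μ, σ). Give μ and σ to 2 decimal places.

The p-quantile of Normal(μ,σ) is μ + z_p·σ, with z_{0.12} = -1.175 and z_{0.66} = 0.4125.
Eliminate σ: μ = (z₂·x₁ − z₁·x₂)/(z₂ − z₁) = (0.4125·3.2 − (-1.175)·9)/1.587 = 7.49.
Then σ = (x₂ − x₁)/(z₂ − z₁) = (9 − 3.2)/1.587 = 3.65.

μ = 7.49, σ = 3.65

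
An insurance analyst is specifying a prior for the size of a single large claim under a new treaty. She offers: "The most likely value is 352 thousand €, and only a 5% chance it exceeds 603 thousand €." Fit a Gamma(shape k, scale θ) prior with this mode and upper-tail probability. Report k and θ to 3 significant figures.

k ≈ 10.6, θ ≈ 36.5

Gamma(k,θ) with k>1 has mode (k−1)θ, so θ = 352/(k−1).
Need P(X < 603) = 0.95 with θ tied to k this way. Start at k = 2, θ = 352: P(X<603) ≈ 0.511.
Too low — raise k to concentrate. Iterating converges to k ≈ 10.6.
Then θ = 352/(10.6−1) ≈ 36.5.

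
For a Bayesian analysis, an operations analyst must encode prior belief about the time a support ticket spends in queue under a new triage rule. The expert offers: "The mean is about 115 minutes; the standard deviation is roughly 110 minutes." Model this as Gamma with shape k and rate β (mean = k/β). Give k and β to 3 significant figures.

For Gamma(k, rate β): mean = k/β, variance = k/β², so CV = 1/√k.
CV = SD/mean = 110/115 = 0.9565, hence k = 1/CV² = 1.09.
Then β = k/mean = 1.09/115 = 0.0095.

k ≈ 1.09, β ≈ 0.0095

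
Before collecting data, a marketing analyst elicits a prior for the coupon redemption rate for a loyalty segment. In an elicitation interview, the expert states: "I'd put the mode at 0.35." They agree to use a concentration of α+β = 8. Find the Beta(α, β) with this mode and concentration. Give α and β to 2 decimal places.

For α,β > 1 the Beta mode is (α−1)/(α+β−2). With α+β = 8, the mode is (α−1)/6.
Set (α−1)/6 = 0.35 → α = 1 + 0.35·6 = 3.10.
β = 8 − α = 4.90.

α = 3.10, β = 4.90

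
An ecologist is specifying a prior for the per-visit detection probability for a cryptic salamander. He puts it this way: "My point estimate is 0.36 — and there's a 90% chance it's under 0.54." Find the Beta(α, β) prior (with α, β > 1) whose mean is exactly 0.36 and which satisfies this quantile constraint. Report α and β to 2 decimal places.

α ≈ 4.31, β ≈ 7.67

With mean 0.36 fixed, write α = 0.36s, β = 0.64s where s = α+β.
Need P(θ < 0.54) = 0.9 under Beta(0.36s, 0.64s). Normal approximation: (q−m)/√(m(1−m)/s) ≈ z_{0.9} = 1.28, so s ≈ 0.36·0.64·(1.28)²/(0.54−0.36)² = 11.7.
At s = 11.7: P(θ<0.54) ≈ 0.897. Adjusting to match 0.9 gives s ≈ 11.98.
So α = 0.36·11.98 ≈ 4.31, β = 0.64·11.98 ≈ 7.67.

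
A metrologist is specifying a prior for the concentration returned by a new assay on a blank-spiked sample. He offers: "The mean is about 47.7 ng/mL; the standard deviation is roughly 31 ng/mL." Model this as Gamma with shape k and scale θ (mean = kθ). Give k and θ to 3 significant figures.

k ≈ 2.37, θ ≈ 20.1

For Gamma(k, scale θ): mean = kθ, variance = kθ², so CV = 1/√k.
CV = SD/mean = 31/47.7 = 0.6499, hence k = 1/CV² = 2.37.
Then θ = mean/k = 47.7/2.37 = 20.1.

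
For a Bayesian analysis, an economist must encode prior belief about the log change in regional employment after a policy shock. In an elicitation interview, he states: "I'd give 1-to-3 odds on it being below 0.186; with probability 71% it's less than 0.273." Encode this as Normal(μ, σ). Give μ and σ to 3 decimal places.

μ = 0.234, σ = 0.071

The p-quantile of Normal(μ,σ) is μ + z_p·σ, with z_{0.25} = -0.6745 and z_{0.71} = 0.5534.
Eliminate σ: μ = (z₂·x₁ − z₁·x₂)/(z₂ − z₁) = (0.5534·0.186 − (-0.6745)·0.273)/1.228 = 0.234.
Then σ = (x₂ − x₁)/(z₂ − z₁) = (0.273 − 0.186)/1.228 = 0.071.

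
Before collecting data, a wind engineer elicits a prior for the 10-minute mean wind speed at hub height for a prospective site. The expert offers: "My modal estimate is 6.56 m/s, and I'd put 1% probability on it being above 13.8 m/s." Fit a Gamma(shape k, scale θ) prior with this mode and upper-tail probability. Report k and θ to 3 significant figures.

k ≈ 9.8, θ ≈ 0.746

Gamma(k,θ) with k>1 has mode (k−1)θ, so θ = 6.56/(k−1).
Need P(X < 13.8) = 0.99 with θ tied to k this way. Start at k = 2, θ = 6.56: P(X<13.8) ≈ 0.621.
Too low — raise k to concentrate. Iterating converges to k ≈ 9.8.
Then θ = 6.56/(9.8−1) ≈ 0.746.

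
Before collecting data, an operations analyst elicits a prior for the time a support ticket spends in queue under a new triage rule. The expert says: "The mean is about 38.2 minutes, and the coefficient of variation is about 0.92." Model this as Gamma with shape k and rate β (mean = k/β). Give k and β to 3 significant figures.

k ≈ 1.18, β ≈ 0.0309

For Gamma(k, rate β): mean = k/β, variance = k/β², so CV = 1/√k.
CV = 0.92, hence k = 1/CV² = 1.18.
Then β = k/mean = 1.18/38.2 = 0.0309.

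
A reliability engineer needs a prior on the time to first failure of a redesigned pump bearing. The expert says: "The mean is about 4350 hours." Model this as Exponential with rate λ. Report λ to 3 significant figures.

λ ≈ 0.00023

Exponential mean = 1/λ, so λ = 1/4350.0 = 0.00023.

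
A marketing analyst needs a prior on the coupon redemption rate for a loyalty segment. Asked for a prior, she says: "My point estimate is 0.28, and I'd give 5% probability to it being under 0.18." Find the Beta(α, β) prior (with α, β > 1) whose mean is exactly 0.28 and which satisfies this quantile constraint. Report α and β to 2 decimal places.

α ≈ 13.48, β ≈ 34.66

With mean 0.28 fixed, write α = 0.28s, β = 0.72s where s = α+β.
Need P(θ < 0.18) = 0.05 under Beta(0.28s, 0.72s). Normal approximation: (q−m)/√(m(1−m)/s) ≈ z_{0.05} = -1.64, so s ≈ 0.28·0.72·(-1.64)²/(0.18−0.28)² = 54.5.
At s = 54.5: P(θ<0.18) ≈ 0.039. Adjusting to match 0.05 gives s ≈ 48.14.
So α = 0.28·48.14 ≈ 13.48, β = 0.72·48.14 ≈ 34.66.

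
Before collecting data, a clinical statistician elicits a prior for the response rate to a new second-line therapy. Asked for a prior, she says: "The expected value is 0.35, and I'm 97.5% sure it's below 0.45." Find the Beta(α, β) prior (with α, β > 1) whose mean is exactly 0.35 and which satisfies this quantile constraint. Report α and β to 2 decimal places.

α ≈ 32.05, β ≈ 59.52

With mean 0.35 fixed, write α = 0.35s, β = 0.65s where s = α+β.
Need P(θ < 0.45) = 0.975 under Beta(0.35s, 0.65s). Normal approximation: (q−m)/√(m(1−m)/s) ≈ z_{0.975} = 1.96, so s ≈ 0.35·0.65·(1.96)²/(0.45−0.35)² = 87.4.
At s = 87.4: P(θ<0.45) ≈ 0.972. Adjusting to match 0.975 gives s ≈ 91.57.
So α = 0.35·91.57 ≈ 32.05, β = 0.65·91.57 ≈ 59.52.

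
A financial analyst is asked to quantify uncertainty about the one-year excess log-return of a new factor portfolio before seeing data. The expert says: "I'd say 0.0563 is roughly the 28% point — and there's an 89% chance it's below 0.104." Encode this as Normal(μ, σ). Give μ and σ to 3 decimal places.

μ = 0.072, σ = 0.026

The p-quantile of Normal(μ,σ) is μ + z_p·σ, with z_{0.28} = -0.5828 and z_{0.89} = 1.227.
Eliminate σ: μ = (z₂·x₁ − z₁·x₂)/(z₂ − z₁) = (1.227·0.0563 − (-0.5828)·0.104)/1.809 = 0.072.
Then σ = (x₂ − x₁)/(z₂ − z₁) = (0.104 − 0.0563)/1.809 = 0.026.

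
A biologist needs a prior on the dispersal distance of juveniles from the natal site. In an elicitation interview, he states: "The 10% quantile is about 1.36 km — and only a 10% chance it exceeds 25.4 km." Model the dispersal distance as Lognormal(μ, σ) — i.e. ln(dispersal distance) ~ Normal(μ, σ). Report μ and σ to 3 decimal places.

If T ~ Lognormal(μ,σ) then ln T ~ Normal(μ,σ), so the p-quantile of ln T is μ + z_p·σ.
ln(1.36) = 0.3075 and ln(25.4) = 3.235; z_{0.1} = -1.282, z_{0.9} = 1.282.
σ = (3.235 − 0.3075)/(1.282 − (-1.282)) = 1.142.
μ = 0.3075 − (-1.282)·1.142 = 1.771.

μ ≈ 1.771, σ ≈ 1.142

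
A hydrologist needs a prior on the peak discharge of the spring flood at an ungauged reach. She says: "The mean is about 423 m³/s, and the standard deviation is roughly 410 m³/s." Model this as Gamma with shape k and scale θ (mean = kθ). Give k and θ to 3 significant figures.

For Gamma(k, scale θ): mean = kθ, variance = kθ², so CV = 1/√k.
CV = SD/mean = 410/423 = 0.9693, hence k = 1/CV² = 1.06.
Then θ = mean/k = 423/1.06 = 397.

k ≈ 1.06, θ ≈ 397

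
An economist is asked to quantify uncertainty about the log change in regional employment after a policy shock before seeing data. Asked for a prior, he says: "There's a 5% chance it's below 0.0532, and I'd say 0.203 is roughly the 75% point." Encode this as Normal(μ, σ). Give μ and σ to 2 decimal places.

For Normal(μ,σ), the p-quantile is μ + z_p·σ. Here z_{0.05} = -1.645, z_{0.75} = 0.6745.
So 0.0532 = μ − 1.645σ and 0.203 = μ + 0.6745σ.
Subtracting: σ = (0.203 − 0.0532)/(0.6745 − (-1.645)) = 0.06.
Then μ = 0.0532 − (-1.645)·0.06 = 0.16.

μ = 0.16, σ = 0.06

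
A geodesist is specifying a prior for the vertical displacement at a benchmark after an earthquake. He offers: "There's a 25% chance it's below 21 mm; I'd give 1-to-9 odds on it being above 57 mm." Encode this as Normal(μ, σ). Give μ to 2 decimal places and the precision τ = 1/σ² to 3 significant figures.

For Normal(μ,σ), the p-quantile is μ + z_p·σ. Here z_{0.25} = -0.6745, z_{0.9} = 1.282.
So 21 = μ − 0.6745σ and 57 = μ + 1.282σ.
Subtracting: σ = (57 − 21)/(1.282 − (-0.6745)) = 18.40.
Then μ = 21 − (-0.6745)·18.40 = 33.41.
Precision τ = 1/σ² = 1/18.4² = 0.00295.

μ = 33.41, τ = 0.00295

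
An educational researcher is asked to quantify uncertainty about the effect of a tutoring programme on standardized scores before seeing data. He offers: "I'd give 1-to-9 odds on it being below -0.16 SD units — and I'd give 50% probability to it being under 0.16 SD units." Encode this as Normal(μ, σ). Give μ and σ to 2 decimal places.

For Normal(μ,σ), the p-quantile is μ + z_p·σ. Here z_{0.1} = -1.282, z_{0.5} = 0.
So -0.16 = μ − 1.282σ and 0.16 = μ + 0σ.
Subtracting: σ = (0.16 − -0.16)/(0 − (-1.282)) = 0.25.
Then μ = -0.16 − (-1.282)·0.25 = 0.16.

μ = 0.16, σ = 0.25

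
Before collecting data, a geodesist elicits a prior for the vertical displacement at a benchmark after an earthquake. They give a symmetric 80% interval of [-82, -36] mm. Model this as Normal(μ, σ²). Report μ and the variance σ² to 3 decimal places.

μ = -59.000, σ² = 322.095

A symmetric 80% interval runs μ ± z·σ with z = 1.282.
Half-width = 23, so σ = 23/1.282 = 17.9470 and σ² = 322.095.
μ is the interval midpoint, -59.000.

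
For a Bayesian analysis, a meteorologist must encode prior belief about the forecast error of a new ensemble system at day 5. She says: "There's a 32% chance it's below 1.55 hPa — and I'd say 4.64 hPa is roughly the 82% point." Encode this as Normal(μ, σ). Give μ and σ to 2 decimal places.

For Normal(μ,σ), the p-quantile is μ + z_p·σ. Here z_{0.32} = -0.4677, z_{0.82} = 0.9154.
So 1.55 = μ − 0.4677σ and 4.64 = μ + 0.9154σ.
Subtracting: σ = (4.64 − 1.55)/(0.9154 − (-0.4677)) = 2.23.
Then μ = 1.55 − (-0.4677)·2.23 = 2.59.

μ = 2.59, σ = 2.23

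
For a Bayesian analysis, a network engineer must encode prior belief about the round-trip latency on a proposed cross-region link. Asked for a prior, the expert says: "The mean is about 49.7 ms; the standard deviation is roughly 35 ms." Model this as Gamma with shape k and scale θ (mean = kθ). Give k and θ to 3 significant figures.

k ≈ 2.02, θ ≈ 24.6

For Gamma(k, scale θ): mean = kθ, variance = kθ², so CV = 1/√k.
CV = SD/mean = 35/49.7 = 0.7042, hence k = 1/CV² = 2.02.
Then θ = mean/k = 49.7/2.02 = 24.6.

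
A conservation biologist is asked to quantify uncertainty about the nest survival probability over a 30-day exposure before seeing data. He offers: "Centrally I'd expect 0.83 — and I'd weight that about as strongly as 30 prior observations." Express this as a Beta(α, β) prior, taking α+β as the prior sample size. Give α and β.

Under the effective-sample-size interpretation, Beta(α, β) has prior mean α/(α+β) and prior sample size α+β.
So α+β = 30 and α/(α+β) = 0.83, giving α = 0.83·30 = 24.9 and β = 30 − 24.9 = 5.1.

α = 24.9, β = 5.1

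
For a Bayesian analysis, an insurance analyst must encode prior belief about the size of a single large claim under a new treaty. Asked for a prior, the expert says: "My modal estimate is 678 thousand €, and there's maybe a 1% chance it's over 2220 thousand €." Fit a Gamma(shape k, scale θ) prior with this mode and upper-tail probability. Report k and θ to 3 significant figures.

k ≈ 4.13, θ ≈ 216

Gamma(k,θ) with k>1 has mode (k−1)θ, so θ = 678/(k−1).
Need P(X < 2220) = 0.99 with θ tied to k this way. Start at k = 2, θ = 678: P(X<2220) ≈ 0.838.
Too low — raise k to concentrate. Iterating converges to k ≈ 4.13.
Then θ = 678/(4.13−1) ≈ 216.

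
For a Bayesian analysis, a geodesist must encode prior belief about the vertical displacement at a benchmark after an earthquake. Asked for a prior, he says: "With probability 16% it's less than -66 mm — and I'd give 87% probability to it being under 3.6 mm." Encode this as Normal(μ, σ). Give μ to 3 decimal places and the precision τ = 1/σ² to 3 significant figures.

μ = -33.365, τ = 0.000929

For Normal(μ,σ), the p-quantile is μ + z_p·σ. Here z_{0.16} = -0.9945, z_{0.87} = 1.126.
So -66 = μ − 0.9945σ and 3.6 = μ + 1.126σ.
Subtracting: σ = (3.6 − -66)/(1.126 − (-0.9945)) = 32.817.
Then μ = -66 − (-0.9945)·32.817 = -33.365.
Precision τ = 1/σ² = 1/32.82² = 0.000929.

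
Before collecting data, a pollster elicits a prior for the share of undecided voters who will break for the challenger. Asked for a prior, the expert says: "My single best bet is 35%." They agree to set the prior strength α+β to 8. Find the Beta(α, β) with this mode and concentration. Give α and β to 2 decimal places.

α = 3.10, β = 4.90

For α,β > 1 the Beta mode is (α−1)/(α+β−2). With α+β = 8, the mode is (α−1)/6.
Set (α−1)/6 = 0.35 → α = 1 + 0.35·6 = 3.10.
β = 8 − α = 4.90.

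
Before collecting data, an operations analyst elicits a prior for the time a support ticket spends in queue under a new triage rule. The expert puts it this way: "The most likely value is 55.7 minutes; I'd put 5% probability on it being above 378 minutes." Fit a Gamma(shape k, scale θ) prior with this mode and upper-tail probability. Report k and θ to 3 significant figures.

k ≈ 1.6, θ ≈ 92.6

Gamma(k,θ) with k>1 has mode (k−1)θ, so θ = 55.7/(k−1).
Need P(X < 378) = 0.95 with θ tied to k this way. Start at k = 2, θ = 55.7: P(X<378) ≈ 0.991.
Too high — lower k to spread out. Iterating converges to k ≈ 1.6.
Then θ = 55.7/(1.6−1) ≈ 92.6.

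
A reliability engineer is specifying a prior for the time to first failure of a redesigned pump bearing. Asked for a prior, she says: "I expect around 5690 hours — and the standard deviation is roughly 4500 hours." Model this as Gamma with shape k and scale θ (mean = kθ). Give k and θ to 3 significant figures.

k ≈ 1.6, θ ≈ 3560

For Gamma(k, scale θ): mean = kθ, variance = kθ², so CV = 1/√k.
CV = SD/mean = 4500/5690 = 0.7909, hence k = 1/CV² = 1.6.
Then θ = mean/k = 5690/1.6 = 3560.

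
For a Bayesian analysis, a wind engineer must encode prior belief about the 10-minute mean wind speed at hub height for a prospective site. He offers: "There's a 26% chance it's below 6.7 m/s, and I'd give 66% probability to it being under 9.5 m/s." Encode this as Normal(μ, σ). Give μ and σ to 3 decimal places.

For Normal(μ,σ), the p-quantile is μ + z_p·σ. Here z_{0.26} = -0.6433, z_{0.66} = 0.4125.
So 6.7 = μ − 0.6433σ and 9.5 = μ + 0.4125σ.
Subtracting: σ = (9.5 − 6.7)/(0.4125 − (-0.6433)) = 2.652.
Then μ = 6.7 − (-0.6433)·2.652 = 8.406.

μ = 8.406, σ = 2.652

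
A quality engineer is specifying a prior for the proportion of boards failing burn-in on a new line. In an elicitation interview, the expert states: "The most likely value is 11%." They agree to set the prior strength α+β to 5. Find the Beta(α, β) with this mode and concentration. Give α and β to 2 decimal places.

α = 1.33, β = 3.67

For α,β > 1 the Beta mode is (α−1)/(α+β−2). With α+β = 5, the mode is (α−1)/3.
Set (α−1)/3 = 0.11 → α = 1 + 0.11·3 = 1.33.
β = 5 − α = 3.67.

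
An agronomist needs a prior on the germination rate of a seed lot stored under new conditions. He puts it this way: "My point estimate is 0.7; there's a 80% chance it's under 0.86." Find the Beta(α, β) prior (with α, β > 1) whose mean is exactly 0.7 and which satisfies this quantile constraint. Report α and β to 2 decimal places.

α ≈ 4.18, β ≈ 1.79

With mean 0.7 fixed, write α = 0.7s, β = 0.3s where s = α+β.
Need P(θ < 0.86) = 0.8 under Beta(0.7s, 0.3s). Normal approximation: (q−m)/√(m(1−m)/s) ≈ z_{0.8} = 0.842, so s ≈ 0.7·0.3·(0.842)²/(0.86−0.7)² = 5.8.
At s = 5.8: P(θ<0.86) ≈ 0.796. Adjusting to match 0.8 gives s ≈ 5.97.
So α = 0.7·5.97 ≈ 4.18, β = 0.3·5.97 ≈ 1.79.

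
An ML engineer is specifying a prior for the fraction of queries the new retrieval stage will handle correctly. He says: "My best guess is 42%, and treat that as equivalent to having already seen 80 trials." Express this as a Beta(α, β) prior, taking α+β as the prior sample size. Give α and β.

Under the effective-sample-size interpretation, Beta(α, β) has prior mean α/(α+β) and prior sample size α+β.
So α+β = 80 and α/(α+β) = 0.42, giving α = 0.42·80 = 33.6 and β = 80 − 33.6 = 46.4.

α = 33.6, β = 46.4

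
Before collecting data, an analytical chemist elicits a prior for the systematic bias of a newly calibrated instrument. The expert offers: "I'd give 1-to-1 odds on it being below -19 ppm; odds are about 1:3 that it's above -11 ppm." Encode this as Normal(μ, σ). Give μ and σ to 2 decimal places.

The p-quantile of Normal(μ,σ) is μ + z_p·σ, with z_{0.5} = 0 and z_{0.75} = 0.6745.
Eliminate σ: μ = (z₂·x₁ − z₁·x₂)/(z₂ − z₁) = (0.6745·-19 − (0)·-11)/0.6745 = -19.00.
Then σ = (x₂ − x₁)/(z₂ − z₁) = (-11 − -19)/0.6745 = 11.86.

μ = -19.00, σ = 11.86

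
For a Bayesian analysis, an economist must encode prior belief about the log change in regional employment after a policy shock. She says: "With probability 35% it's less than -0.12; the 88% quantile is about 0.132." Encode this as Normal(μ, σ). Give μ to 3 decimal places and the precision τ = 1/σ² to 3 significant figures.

μ = -0.058, τ = 38.3

The p-quantile of Normal(μ,σ) is μ + z_p·σ, with z_{0.35} = -0.3853 and z_{0.88} = 1.175.
Eliminate σ: μ = (z₂·x₁ − z₁·x₂)/(z₂ − z₁) = (1.175·-0.12 − (-0.3853)·0.132)/1.56 = -0.058.
Then σ = (x₂ − x₁)/(z₂ − z₁) = (0.132 − -0.12)/1.56 = 0.162.
Precision τ = 1/σ² = 1/0.1615² = 38.3.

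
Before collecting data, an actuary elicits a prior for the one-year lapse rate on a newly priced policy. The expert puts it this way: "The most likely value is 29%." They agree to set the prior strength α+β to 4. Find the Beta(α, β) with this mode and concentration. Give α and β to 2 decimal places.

For α,β > 1 the Beta mode is (α−1)/(α+β−2). With α+β = 4, the mode is (α−1)/2.
Set (α−1)/2 = 0.29 → α = 1 + 0.29·2 = 1.58.
β = 4 − α = 2.42.

α = 1.58, β = 2.42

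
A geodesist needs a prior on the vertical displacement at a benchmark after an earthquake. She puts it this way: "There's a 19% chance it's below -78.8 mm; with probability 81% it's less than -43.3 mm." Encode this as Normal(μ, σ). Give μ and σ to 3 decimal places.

For Normal(μ,σ), the p-quantile is μ + z_p·σ. Here z_{0.19} = -0.8779, z_{0.81} = 0.8779.
So -78.8 = μ − 0.8779σ and -43.3 = μ + 0.8779σ.
Subtracting: σ = (-43.3 − -78.8)/(0.8779 − (-0.8779)) = 20.219.
Then μ = -78.8 − (-0.8779)·20.219 = -61.050.

μ = -61.050, σ = 20.219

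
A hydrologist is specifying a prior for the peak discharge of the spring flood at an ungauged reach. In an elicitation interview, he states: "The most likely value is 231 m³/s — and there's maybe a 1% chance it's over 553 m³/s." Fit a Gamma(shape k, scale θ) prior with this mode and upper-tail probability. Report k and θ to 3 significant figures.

Gamma(k,θ) with k>1 has mode (k−1)θ, so θ = 231/(k−1).
Need P(X < 553) = 0.99 with θ tied to k this way. Start at k = 2, θ = 231: P(X<553) ≈ 0.690.
Too low — raise k to concentrate. Iterating converges to k ≈ 7.22.
Then θ = 231/(7.22−1) ≈ 37.2.

k ≈ 7.22, θ ≈ 37.2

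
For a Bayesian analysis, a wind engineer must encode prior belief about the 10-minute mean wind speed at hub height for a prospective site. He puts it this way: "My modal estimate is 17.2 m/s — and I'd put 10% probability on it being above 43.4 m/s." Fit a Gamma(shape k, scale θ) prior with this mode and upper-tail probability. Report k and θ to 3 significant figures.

k ≈ 3.24, θ ≈ 7.67

Gamma(k,θ) with k>1 has mode (k−1)θ, so θ = 17.2/(k−1).
Need P(X < 43.4) = 0.9 with θ tied to k this way. Start at k = 2, θ = 17.2: P(X<43.4) ≈ 0.717.
Too low — raise k to concentrate. Iterating converges to k ≈ 3.24.
Then θ = 17.2/(3.24−1) ≈ 7.67.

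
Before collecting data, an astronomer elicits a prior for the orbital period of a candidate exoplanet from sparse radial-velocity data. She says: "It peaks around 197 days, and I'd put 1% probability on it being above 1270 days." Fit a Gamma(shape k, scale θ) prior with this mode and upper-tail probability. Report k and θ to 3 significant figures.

Gamma(k,θ) with k>1 has mode (k−1)θ, so θ = 197/(k−1).
Need P(X < 1270) = 0.99 with θ tied to k this way. Start at k = 2, θ = 197: P(X<1270) ≈ 0.988.
Too low — raise k to concentrate. Iterating converges to k ≈ 2.04.
Then θ = 197/(2.04−1) ≈ 189.

k ≈ 2.04, θ ≈ 189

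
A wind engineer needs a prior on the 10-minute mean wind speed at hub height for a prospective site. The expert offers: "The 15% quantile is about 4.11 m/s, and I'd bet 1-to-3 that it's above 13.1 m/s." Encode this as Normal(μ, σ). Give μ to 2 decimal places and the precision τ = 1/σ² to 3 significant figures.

For Normal(μ,σ), the p-quantile is μ + z_p·σ. Here z_{0.15} = -1.036, z_{0.75} = 0.6745.
So 4.11 = μ − 1.036σ and 13.1 = μ + 0.6745σ.
Subtracting: σ = (13.1 − 4.11)/(0.6745 − (-1.036)) = 5.25.
Then μ = 4.11 − (-1.036)·5.25 = 9.56.
Precision τ = 1/σ² = 1/5.254² = 0.0362.

μ = 9.56, τ = 0.0362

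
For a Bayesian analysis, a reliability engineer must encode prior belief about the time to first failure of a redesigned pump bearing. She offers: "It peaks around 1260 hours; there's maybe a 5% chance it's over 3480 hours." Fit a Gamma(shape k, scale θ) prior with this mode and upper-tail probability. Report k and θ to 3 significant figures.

Gamma(k,θ) with k>1 has mode (k−1)θ, so θ = 1260/(k−1).
Need P(X < 3480) = 0.95 with θ tied to k this way. Start at k = 2, θ = 1260: P(X<3480) ≈ 0.762.
Too low — raise k to concentrate. Iterating converges to k ≈ 3.6.
Then θ = 1260/(3.6−1) ≈ 485.

k ≈ 3.6, θ ≈ 485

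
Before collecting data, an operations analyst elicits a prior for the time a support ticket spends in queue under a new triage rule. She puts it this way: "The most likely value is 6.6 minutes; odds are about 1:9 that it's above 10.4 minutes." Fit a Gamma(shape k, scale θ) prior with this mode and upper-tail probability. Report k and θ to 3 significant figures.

Gamma(k,θ) with k>1 has mode (k−1)θ, so θ = 6.6/(k−1).
Need P(X < 10.4) = 0.9 with θ tied to k this way. Start at k = 2, θ = 6.6: P(X<10.4) ≈ 0.467.
Too low — raise k to concentrate. Iterating converges to k ≈ 10.1.
Then θ = 6.6/(10.1−1) ≈ 0.728.

k ≈ 10.1, θ ≈ 0.728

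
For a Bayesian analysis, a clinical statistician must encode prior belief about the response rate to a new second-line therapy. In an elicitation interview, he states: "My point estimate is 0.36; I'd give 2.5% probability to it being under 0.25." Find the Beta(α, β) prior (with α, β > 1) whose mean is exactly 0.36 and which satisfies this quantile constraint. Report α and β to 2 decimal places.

With mean 0.36 fixed, write α = 0.36s, β = 0.64s where s = α+β.
Need P(θ < 0.25) = 0.025 under Beta(0.36s, 0.64s). Normal approximation: (q−m)/√(m(1−m)/s) ≈ z_{0.025} = -1.96, so s ≈ 0.36·0.64·(-1.96)²/(0.25−0.36)² = 73.1.
At s = 73.1: P(θ<0.25) ≈ 0.020. Adjusting to match 0.025 gives s ≈ 66.62.
So α = 0.36·66.62 ≈ 23.98, β = 0.64·66.62 ≈ 42.64.

α ≈ 23.98, β ≈ 42.64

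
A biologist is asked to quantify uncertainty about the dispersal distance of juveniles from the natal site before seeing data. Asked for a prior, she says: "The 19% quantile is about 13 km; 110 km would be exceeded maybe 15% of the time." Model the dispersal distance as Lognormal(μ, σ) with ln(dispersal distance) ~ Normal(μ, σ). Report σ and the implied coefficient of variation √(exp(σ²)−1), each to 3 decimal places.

σ ≈ 1.116, CV ≈ 1.572

If T ~ Lognormal(μ,σ) then ln T ~ Normal(μ,σ), so the p-quantile of ln T is μ + z_p·σ.
ln(13) = 2.565 and ln(110) = 4.7; z_{0.19} = -0.8779, z_{0.85} = 1.036.
σ = (4.7 − 2.565)/(1.036 − (-0.8779)) = 1.116.
μ = 2.565 − (-0.8779)·1.116 = 3.544.
CV = √(exp(σ²)−1) = √(exp(1.2445)−1) = 1.572.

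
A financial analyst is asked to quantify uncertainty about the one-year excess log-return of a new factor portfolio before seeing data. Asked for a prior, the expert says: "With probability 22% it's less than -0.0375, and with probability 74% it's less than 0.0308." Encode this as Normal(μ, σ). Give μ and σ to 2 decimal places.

For Normal(μ,σ), the p-quantile is μ + z_p·σ. Here z_{0.22} = -0.7722, z_{0.74} = 0.6433.
So -0.0375 = μ − 0.7722σ and 0.0308 = μ + 0.6433σ.
Subtracting: σ = (0.0308 − -0.0375)/(0.6433 − (-0.7722)) = 0.05.
Then μ = -0.0375 − (-0.7722)·0.05 = -0.00.

μ = -0.00, σ = 0.05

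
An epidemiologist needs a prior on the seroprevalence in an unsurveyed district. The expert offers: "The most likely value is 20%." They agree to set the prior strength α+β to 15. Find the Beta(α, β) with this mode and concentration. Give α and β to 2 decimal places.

α = 3.60, β = 11.40

For α,β > 1 the Beta mode is (α−1)/(α+β−2). With α+β = 15, the mode is (α−1)/13.
Set (α−1)/13 = 0.2 → α = 1 + 0.2·13 = 3.60.
β = 15 − α = 11.40.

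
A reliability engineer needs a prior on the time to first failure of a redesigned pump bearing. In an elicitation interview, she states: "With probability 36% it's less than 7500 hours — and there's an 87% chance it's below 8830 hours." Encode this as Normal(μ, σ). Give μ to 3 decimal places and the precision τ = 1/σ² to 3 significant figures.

μ = 7821.076, τ = 1.25e-06

For Normal(μ,σ), the p-quantile is μ + z_p·σ. Here z_{0.36} = -0.3585, z_{0.87} = 1.126.
So 7500 = μ − 0.3585σ and 8830 = μ + 1.126σ.
Subtracting: σ = (8830 − 7500)/(1.126 − (-0.3585)) = 895.713.
Then μ = 7500 − (-0.3585)·895.713 = 7821.076.
Precision τ = 1/σ² = 1/895.7² = 1.25e-06.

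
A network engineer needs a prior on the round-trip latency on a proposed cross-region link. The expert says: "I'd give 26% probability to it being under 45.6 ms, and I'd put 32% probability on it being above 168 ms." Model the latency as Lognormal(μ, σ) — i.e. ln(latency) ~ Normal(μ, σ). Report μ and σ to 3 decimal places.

If T ~ Lognormal(μ,σ) then ln T ~ Normal(μ,σ), so the p-quantile of ln T is μ + z_p·σ.
ln(45.6) = 3.82 and ln(168) = 5.124; z_{0.26} = -0.6433, z_{0.68} = 0.4677.
σ = (5.124 − 3.82)/(0.4677 − (-0.6433)) = 1.174.
μ = 3.82 − (-0.6433)·1.174 = 4.575.

μ ≈ 4.575, σ ≈ 1.174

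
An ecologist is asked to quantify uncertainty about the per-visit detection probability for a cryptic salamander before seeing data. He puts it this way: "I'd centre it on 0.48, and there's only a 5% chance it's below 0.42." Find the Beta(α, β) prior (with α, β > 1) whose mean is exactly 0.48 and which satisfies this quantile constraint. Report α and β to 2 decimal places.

With mean 0.48 fixed, write α = 0.48s, β = 0.52s where s = α+β.
Need P(θ < 0.42) = 0.05 under Beta(0.48s, 0.52s). Normal approximation: (q−m)/√(m(1−m)/s) ≈ z_{0.05} = -1.64, so s ≈ 0.48·0.52·(-1.64)²/(0.42−0.48)² = 187.6.
At s = 187.6: P(θ<0.42) ≈ 0.049. Adjusting to match 0.05 gives s ≈ 185.96.
So α = 0.48·185.96 ≈ 89.26, β = 0.52·185.96 ≈ 96.70.

α ≈ 89.26, β ≈ 96.70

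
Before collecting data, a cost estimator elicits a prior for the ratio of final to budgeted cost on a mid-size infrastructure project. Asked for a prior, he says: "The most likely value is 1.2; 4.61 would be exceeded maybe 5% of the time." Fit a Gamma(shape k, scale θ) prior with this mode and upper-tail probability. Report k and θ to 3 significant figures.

Gamma(k,θ) with k>1 has mode (k−1)θ, so θ = 1.2/(k−1).
Need P(X < 4.61) = 0.95 with θ tied to k this way. Start at k = 2, θ = 1.2: P(X<4.61) ≈ 0.896.
Too low — raise k to concentrate. Iterating converges to k ≈ 2.4.
Then θ = 1.2/(2.4−1) ≈ 0.857.

k ≈ 2.4, θ ≈ 0.857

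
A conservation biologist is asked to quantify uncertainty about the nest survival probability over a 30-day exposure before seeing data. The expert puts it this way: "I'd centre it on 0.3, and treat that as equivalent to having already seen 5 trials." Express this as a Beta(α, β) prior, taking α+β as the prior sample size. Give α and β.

α = 1.5, β = 3.5

Under the effective-sample-size interpretation, Beta(α, β) has prior mean α/(α+β) and prior sample size α+β.
So α+β = 5 and α/(α+β) = 0.3, giving α = 0.3·5 = 1.5 and β = 5 − 1.5 = 3.5.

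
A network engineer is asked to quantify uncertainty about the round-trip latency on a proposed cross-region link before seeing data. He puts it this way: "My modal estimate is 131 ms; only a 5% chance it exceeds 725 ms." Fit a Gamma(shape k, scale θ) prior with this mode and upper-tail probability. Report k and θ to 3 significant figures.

k ≈ 1.8, θ ≈ 164

Gamma(k,θ) with k>1 has mode (k−1)θ, so θ = 131/(k−1).
Need P(X < 725) = 0.95 with θ tied to k this way. Start at k = 2, θ = 131: P(X<725) ≈ 0.974.
Too high — lower k to spread out. Iterating converges to k ≈ 1.8.
Then θ = 131/(1.8−1) ≈ 164.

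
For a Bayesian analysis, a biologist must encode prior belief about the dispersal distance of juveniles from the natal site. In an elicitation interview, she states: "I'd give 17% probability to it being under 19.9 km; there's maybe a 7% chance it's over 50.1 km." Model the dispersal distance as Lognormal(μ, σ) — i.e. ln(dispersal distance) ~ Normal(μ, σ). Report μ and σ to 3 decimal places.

If T ~ Lognormal(μ,σ) then ln T ~ Normal(μ,σ), so the p-quantile of ln T is μ + z_p·σ.
ln(19.9) = 2.991 and ln(50.1) = 3.914; z_{0.17} = -0.9542, z_{0.93} = 1.476.
σ = (3.914 − 2.991)/(1.476 − (-0.9542)) = 0.380.
μ = 2.991 − (-0.9542)·0.380 = 3.353.

μ ≈ 3.353, σ ≈ 0.380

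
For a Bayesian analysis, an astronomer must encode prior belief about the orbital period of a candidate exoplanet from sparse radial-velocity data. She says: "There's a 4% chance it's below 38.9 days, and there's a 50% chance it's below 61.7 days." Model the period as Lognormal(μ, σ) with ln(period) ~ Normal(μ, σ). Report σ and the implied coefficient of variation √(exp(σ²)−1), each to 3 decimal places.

If T ~ Lognormal(μ,σ) then ln T ~ Normal(μ,σ), so the p-quantile of ln T is μ + z_p·σ.
ln(38.9) = 3.661 and ln(61.7) = 4.122; z_{0.04} = -1.751, z_{0.5} = 0.
σ = (4.122 − 3.661)/(0 − (-1.751)) = 0.263.
μ = 3.661 − (-1.751)·0.263 = 4.122.
CV = √(exp(σ²)−1) = √(exp(0.0694)−1) = 0.268.

σ ≈ 0.263, CV ≈ 0.268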